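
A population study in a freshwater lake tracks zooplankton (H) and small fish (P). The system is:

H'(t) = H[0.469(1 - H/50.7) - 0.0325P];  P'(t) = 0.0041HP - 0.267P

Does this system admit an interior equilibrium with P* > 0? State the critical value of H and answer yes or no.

Threshold H = 65.1; K < 65.1, so no, the predator goes extinct.

The predator equation gives dP/dt > 0 only when H > 0.267/0.0041 = 65.1.
Without the predator, H → K = 50.7. Since 50.7 < 65.1, the predator cannot invade.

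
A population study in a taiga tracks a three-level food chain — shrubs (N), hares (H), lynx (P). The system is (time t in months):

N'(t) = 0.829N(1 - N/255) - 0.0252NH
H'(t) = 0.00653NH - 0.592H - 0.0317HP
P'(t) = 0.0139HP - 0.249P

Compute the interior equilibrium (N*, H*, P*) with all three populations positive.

N* ≈ 116, H* ≈ 17.9, P* ≈ 5.25

From dP/dt = 0: 0.0139H* = 0.249, so H* = 17.9.
From dN/dt = 0: 0.829(1 - N*/255) = 0.0252·17.9, giving N* = 255·(1 - 0.545) = 116.
From dH/dt = 0: 0.00653·116 - 0.592 = 0.0317P*, so P* = 0.166/0.0317 = 5.25.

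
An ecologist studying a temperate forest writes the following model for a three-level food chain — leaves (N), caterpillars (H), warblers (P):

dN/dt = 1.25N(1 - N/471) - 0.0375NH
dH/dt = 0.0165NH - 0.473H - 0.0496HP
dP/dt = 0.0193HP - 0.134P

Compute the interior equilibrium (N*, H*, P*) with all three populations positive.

From dP/dt = 0: 0.0193H* = 0.134, so H* = 6.94.
From dN/dt = 0: 1.25(1 - N*/471) = 0.0375·6.94, giving N* = 471·(1 - 0.208) = 373.
From dH/dt = 0: 0.0165·373 - 0.473 = 0.0496P*, so P* = 5.68/0.0496 = 115.

N* ≈ 373, H* ≈ 6.94, P* ≈ 115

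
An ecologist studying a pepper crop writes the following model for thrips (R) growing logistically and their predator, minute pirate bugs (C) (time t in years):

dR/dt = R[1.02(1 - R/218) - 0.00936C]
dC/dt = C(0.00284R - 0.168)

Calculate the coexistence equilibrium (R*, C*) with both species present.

R* ≈ 59.2, C* ≈ 79.4

From dC/dt = 0 with C > 0: 0.00284R* = 0.168, so R* = 59.2.
Substitute into dR/dt = 0: 1.02(1 - 59.2/218) = 0.00936C*.
The bracket is 0.729, giving C* = 0.743/0.00936 = 79.4.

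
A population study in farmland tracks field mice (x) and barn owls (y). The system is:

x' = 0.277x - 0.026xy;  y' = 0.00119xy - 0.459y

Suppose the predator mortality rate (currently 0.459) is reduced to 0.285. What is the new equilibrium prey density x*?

x* ≈ 239

At the interior fixed point, setting dy/dt = 0 with y > 0 fixes x* = (predator death rate)/(xy coefficient) — independent of the other coefficients.
With the change, x* = 0.285/0.00119 = 239; it falls from 386.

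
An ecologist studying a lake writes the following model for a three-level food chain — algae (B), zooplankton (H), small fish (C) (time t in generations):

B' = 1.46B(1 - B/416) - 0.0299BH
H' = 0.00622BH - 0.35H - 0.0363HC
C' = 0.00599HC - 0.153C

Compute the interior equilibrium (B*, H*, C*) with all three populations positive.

B* ≈ 198, H* ≈ 25.5, C* ≈ 24.4

From dC/dt = 0: 0.00599H* = 0.153, so H* = 25.5.
From dB/dt = 0: 1.46(1 - B*/416) = 0.0299·25.5, giving B* = 416·(1 - 0.523) = 198.
From dH/dt = 0: 0.00622·198 - 0.35 = 0.0363C*, so C* = 0.884/0.0363 = 24.4.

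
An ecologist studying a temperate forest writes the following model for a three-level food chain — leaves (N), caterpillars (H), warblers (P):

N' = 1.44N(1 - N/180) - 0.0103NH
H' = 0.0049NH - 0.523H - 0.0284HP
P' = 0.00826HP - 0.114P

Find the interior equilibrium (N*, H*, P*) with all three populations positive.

N* ≈ 162, H* ≈ 13.8, P* ≈ 9.58

From dP/dt = 0: 0.00826H* = 0.114, so H* = 13.8.
From dN/dt = 0: 1.44(1 - N*/180) = 0.0103·13.8, giving N* = 180·(1 - 0.0987) = 162.
From dH/dt = 0: 0.0049·162 - 0.523 = 0.0284P*, so P* = 0.272/0.0284 = 9.58.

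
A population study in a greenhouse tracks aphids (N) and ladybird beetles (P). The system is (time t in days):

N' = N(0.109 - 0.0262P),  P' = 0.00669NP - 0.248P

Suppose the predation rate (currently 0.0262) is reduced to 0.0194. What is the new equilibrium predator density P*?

At the interior fixed point, setting dN/dt = 0 with N > 0 fixes P* = (prey growth rate)/(NP coefficient) — independent of the other coefficients.
With the change, P* = 0.109/0.0194 = 5.62; it rises from 4.16.

P* ≈ 5.62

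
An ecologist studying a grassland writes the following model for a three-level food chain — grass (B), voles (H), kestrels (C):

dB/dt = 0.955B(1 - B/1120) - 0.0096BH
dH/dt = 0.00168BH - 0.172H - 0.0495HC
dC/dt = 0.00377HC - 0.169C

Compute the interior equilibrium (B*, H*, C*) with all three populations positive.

From dC/dt = 0: 0.00377H* = 0.169, so H* = 44.8.
From dB/dt = 0: 0.955(1 - B*/1120) = 0.0096·44.8, giving B* = 1120·(1 - 0.451) = 615.
From dH/dt = 0: 0.00168·615 - 0.172 = 0.0495C*, so C* = 0.862/0.0495 = 17.4.

B* ≈ 615, H* ≈ 44.8, C* ≈ 17.4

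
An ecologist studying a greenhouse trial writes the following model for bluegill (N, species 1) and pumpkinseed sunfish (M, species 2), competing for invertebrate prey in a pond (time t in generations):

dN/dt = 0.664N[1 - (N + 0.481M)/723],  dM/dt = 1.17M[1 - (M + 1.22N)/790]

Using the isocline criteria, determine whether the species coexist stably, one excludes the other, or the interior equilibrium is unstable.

Compare the nullcline intercepts: K1/α12 = 723/0.481 = 1500 > K2 = 790; K2/α21 = 790/1.22 = 648 < K1 = 723.
Since the inequalities point opposite ways, species 1 can invade but species 2 cannot.

species 1 excludes species 2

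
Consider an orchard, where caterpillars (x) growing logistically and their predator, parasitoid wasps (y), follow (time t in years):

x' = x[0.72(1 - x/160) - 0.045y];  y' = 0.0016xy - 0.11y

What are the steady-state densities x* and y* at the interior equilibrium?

From dy/dt = 0 with y > 0: 0.0016x* = 0.11, so x* = 68.8.
Substitute into dx/dt = 0: 0.72(1 - 68.8/160) = 0.045y*.
The bracket is 0.57, giving y* = 0.411/0.045 = 9.12.

x* ≈ 68.8, y* ≈ 9.12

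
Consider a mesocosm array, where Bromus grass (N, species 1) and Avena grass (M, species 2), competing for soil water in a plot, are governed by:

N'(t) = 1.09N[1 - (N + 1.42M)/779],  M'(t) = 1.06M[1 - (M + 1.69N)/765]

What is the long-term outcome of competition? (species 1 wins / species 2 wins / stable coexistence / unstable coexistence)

Compare the nullcline intercepts: K1/α12 = 779/1.42 = 549 < K2 = 765; K2/α21 = 765/1.69 = 453 < K1 = 779.
Since both are reversed, neither can invade when rare; the interior point is a saddle.

unstable coexistence (outcome depends on initial conditions)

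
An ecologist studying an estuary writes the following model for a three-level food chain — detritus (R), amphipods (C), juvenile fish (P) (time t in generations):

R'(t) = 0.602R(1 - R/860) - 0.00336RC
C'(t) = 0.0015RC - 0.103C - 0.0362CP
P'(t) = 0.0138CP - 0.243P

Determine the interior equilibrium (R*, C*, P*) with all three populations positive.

From dP/dt = 0: 0.0138C* = 0.243, so C* = 17.6.
From dR/dt = 0: 0.602(1 - R*/860) = 0.00336·17.6, giving R* = 860·(1 - 0.0983) = 775.
From dC/dt = 0: 0.0015·775 - 0.103 = 0.0362P*, so P* = 1.06/0.0362 = 29.3.

R* ≈ 775, C* ≈ 17.6, P* ≈ 29.3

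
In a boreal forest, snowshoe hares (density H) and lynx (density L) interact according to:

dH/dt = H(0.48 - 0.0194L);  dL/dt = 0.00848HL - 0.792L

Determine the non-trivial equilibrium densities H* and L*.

Set dL/dt = 0 with L > 0: 0.00848H - 0.792 = 0, so H* = 0.792/0.00848 = 93.4.
Set dH/dt = 0 with H > 0: 0.48 - 0.0194L = 0, so L* = 0.48/0.0194 = 24.7.

H* ≈ 93.4, L* ≈ 24.7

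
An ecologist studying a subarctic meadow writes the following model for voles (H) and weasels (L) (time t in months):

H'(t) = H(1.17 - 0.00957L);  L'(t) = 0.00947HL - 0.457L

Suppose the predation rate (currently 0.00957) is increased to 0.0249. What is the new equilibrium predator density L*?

L* ≈ 47

At the interior fixed point, setting dH/dt = 0 with H > 0 fixes L* = (prey growth rate)/(HL coefficient) — independent of the other coefficients.
With the change, L* = 1.17/0.0249 = 47; it falls from 122.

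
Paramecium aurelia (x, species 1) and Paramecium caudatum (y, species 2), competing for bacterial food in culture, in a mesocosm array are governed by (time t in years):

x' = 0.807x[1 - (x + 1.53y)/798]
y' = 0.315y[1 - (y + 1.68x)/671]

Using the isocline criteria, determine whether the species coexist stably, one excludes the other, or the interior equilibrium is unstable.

unstable coexistence (outcome depends on initial conditions)

Compare the nullcline intercepts: K1/α12 = 798/1.53 = 522 < K2 = 671; K2/α21 = 671/1.68 = 399 < K1 = 798.
Since both are reversed, neither can invade when rare; the interior point is a saddle.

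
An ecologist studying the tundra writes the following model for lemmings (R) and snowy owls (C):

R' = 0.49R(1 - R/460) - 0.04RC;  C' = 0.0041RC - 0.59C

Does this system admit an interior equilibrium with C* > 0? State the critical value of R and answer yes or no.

Threshold R = 144; K > 144, so yes, the predator persists.

The predator equation gives dC/dt > 0 only when R > 0.59/0.0041 = 144.
Without the predator, R → K = 460. Since 460 > 144, the predator can invade and persist.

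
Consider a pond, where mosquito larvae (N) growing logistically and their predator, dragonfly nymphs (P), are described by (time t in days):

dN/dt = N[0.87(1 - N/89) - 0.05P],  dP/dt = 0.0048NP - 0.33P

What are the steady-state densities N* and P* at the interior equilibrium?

N* ≈ 68.8, P* ≈ 3.96

From dP/dt = 0 with P > 0: 0.0048N* = 0.33, so N* = 68.8.
Substitute into dN/dt = 0: 0.87(1 - 68.8/89) = 0.05P*.
The bracket is 0.228, giving P* = 0.198/0.05 = 3.96.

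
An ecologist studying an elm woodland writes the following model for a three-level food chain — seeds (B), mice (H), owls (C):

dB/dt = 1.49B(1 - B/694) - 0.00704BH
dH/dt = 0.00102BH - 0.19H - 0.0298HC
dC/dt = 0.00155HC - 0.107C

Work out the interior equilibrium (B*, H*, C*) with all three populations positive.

B* ≈ 468, H* ≈ 69, C* ≈ 9.63

From dC/dt = 0: 0.00155H* = 0.107, so H* = 69.
From dB/dt = 0: 1.49(1 - B*/694) = 0.00704·69, giving B* = 694·(1 - 0.326) = 468.
From dH/dt = 0: 0.00102·468 - 0.19 = 0.0298C*, so C* = 0.287/0.0298 = 9.63.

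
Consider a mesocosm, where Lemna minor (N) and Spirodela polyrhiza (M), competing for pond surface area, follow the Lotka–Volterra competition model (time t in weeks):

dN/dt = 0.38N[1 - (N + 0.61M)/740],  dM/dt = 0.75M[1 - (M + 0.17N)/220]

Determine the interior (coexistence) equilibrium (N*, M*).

Setting both brackets to zero gives the nullclines N + 0.61M = 740 and 0.17N + M = 220.
Substituting M = 220 - 0.17N into the first: N(1 - 0.61·0.17) = 740 - 0.61·220.
So N* = 606/0.896 = 676, and then M* = 220 - 0.17·676 = 105.

N* ≈ 676, M* ≈ 105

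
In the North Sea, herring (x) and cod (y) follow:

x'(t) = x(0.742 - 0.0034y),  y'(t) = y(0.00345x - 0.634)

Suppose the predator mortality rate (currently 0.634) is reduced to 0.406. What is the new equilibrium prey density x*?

x* ≈ 118

At the interior fixed point, setting dy/dt = 0 with y > 0 fixes x* = (predator death rate)/(xy coefficient) — independent of the other coefficients.
With the change, x* = 0.406/0.00345 = 118; it falls from 184.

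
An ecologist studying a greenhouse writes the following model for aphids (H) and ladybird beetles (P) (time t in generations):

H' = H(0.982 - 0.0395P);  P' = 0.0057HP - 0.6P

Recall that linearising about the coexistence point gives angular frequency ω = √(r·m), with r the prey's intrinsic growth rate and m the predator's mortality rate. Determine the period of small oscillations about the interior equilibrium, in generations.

Here r = 0.982 and m = 0.6, so r·m = 0.589.
ω = √0.589 = 0.768 per generation, hence T = 2π/ω ≈ 8.19 generations.

T ≈ 8.19 generations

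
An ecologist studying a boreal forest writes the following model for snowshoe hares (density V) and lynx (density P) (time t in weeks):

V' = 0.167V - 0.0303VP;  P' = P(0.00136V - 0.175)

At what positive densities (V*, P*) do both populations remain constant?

V* ≈ 129, P* ≈ 5.51

Set dP/dt = 0 with P > 0: 0.00136V - 0.175 = 0, so V* = 0.175/0.00136 = 129.
Set dV/dt = 0 with V > 0: 0.167 - 0.0303P = 0, so P* = 0.167/0.0303 = 5.51.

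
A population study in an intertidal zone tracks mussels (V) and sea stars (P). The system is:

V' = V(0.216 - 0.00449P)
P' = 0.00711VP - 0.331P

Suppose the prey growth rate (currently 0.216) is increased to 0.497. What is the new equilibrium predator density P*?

At the interior fixed point, setting dV/dt = 0 with V > 0 fixes P* = (prey growth rate)/(VP coefficient) — independent of the other coefficients.
With the change, P* = 0.497/0.00449 = 111; it rises from 48.1.

P* ≈ 111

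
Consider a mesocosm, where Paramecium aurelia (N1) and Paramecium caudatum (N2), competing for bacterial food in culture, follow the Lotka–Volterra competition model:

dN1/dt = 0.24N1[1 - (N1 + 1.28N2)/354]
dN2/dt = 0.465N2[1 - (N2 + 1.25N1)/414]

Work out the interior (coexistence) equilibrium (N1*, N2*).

N1* ≈ 293, N2* ≈ 47.5

Setting both brackets to zero gives the nullclines N1 + 1.28N2 = 354 and 1.25N1 + N2 = 414.
Substituting N2 = 414 - 1.25N1 into the first: N1(1 - 1.28·1.25) = 354 - 1.28·414.
So N1* = -176/-0.6 = 293, and then N2* = 414 - 1.25·293 = 47.5.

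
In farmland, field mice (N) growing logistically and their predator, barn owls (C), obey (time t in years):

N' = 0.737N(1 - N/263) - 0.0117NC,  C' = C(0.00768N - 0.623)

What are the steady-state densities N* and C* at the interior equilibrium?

From dC/dt = 0 with C > 0: 0.00768N* = 0.623, so N* = 81.1.
Substitute into dN/dt = 0: 0.737(1 - 81.1/263) = 0.0117C*.
The bracket is 0.692, giving C* = 0.51/0.0117 = 43.6.

N* ≈ 81.1, C* ≈ 43.6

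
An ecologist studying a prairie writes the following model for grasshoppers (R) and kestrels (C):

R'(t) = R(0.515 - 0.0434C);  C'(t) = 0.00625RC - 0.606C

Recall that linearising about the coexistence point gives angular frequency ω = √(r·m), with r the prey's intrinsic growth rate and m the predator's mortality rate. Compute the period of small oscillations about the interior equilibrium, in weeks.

Here r = 0.515 and m = 0.606, so r·m = 0.312.
ω = √0.312 = 0.559 per week, hence T = 2π/ω ≈ 11.2 weeks.

T ≈ 11.2 weeks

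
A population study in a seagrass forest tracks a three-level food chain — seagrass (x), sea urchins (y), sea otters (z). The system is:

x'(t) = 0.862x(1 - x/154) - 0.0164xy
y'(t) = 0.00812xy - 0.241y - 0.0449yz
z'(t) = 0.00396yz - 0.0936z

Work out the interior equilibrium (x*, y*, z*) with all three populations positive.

From dz/dt = 0: 0.00396y* = 0.0936, so y* = 23.6.
From dx/dt = 0: 0.862(1 - x*/154) = 0.0164·23.6, giving x* = 154·(1 - 0.45) = 84.7.
From dy/dt = 0: 0.00812·84.7 - 0.241 = 0.0449z*, so z* = 0.447/0.0449 = 9.96.

x* ≈ 84.7, y* ≈ 23.6, z* ≈ 9.96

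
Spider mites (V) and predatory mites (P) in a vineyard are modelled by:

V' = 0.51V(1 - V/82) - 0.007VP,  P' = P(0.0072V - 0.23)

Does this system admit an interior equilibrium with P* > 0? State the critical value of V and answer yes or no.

The predator equation gives dP/dt > 0 only when V > 0.23/0.0072 = 31.9.
Without the predator, V → K = 82. Since 82 > 31.9, the predator can invade and persist.

Threshold V = 31.9; K > 31.9, so yes, the predator persists.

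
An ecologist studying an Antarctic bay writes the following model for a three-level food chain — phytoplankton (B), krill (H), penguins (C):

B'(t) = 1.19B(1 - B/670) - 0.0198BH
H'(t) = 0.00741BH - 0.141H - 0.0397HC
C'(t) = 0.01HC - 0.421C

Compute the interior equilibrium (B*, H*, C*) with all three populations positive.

From dC/dt = 0: 0.01H* = 0.421, so H* = 42.1.
From dB/dt = 0: 1.19(1 - B*/670) = 0.0198·42.1, giving B* = 670·(1 - 0.7) = 201.
From dH/dt = 0: 0.00741·201 - 0.141 = 0.0397C*, so C* = 1.35/0.0397 = 33.9.

B* ≈ 201, H* ≈ 42.1, C* ≈ 33.9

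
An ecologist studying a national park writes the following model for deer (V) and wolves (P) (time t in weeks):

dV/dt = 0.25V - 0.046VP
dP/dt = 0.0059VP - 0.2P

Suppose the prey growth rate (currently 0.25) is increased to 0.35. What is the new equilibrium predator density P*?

At the interior fixed point, setting dV/dt = 0 with V > 0 fixes P* = (prey growth rate)/(VP coefficient) — independent of the other coefficients.
With the change, P* = 0.35/0.046 = 7.61; it rises from 5.43.

P* ≈ 7.61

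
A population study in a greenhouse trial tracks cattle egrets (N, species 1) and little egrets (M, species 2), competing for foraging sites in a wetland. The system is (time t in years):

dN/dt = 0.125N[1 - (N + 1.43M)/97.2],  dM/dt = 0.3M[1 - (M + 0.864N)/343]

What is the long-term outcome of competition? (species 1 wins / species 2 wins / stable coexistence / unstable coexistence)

Compare the nullcline intercepts: K1/α12 = 97.2/1.43 = 68 < K2 = 343; K2/α21 = 343/0.864 = 397 > K1 = 97.2.
Since the inequalities point opposite ways, species 2 can invade but species 1 cannot.

species 2 excludes species 1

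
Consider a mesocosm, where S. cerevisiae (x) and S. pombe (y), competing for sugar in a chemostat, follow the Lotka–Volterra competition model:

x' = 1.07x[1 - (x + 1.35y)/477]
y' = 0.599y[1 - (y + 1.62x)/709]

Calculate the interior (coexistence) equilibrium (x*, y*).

x* ≈ 405, y* ≈ 53.7

Setting both brackets to zero gives the nullclines x + 1.35y = 477 and 1.62x + y = 709.
Substituting y = 709 - 1.62x into the first: x(1 - 1.35·1.62) = 477 - 1.35·709.
So x* = -480/-1.19 = 405, and then y* = 709 - 1.62·405 = 53.7.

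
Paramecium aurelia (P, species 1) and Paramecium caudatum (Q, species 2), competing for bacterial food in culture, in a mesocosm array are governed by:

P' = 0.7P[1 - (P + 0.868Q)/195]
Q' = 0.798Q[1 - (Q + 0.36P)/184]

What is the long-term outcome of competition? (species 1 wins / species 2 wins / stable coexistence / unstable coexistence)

stable coexistence

Compare the nullcline intercepts: K1/α12 = 195/0.868 = 225 > K2 = 184; K2/α21 = 184/0.36 = 511 > K1 = 195.
Since both inequalities hold, each species can invade when rare, so the interior equilibrium is stable.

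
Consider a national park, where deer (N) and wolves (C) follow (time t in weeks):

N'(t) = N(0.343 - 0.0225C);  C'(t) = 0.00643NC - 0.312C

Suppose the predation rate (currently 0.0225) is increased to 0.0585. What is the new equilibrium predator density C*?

C* ≈ 5.86

At the interior fixed point, setting dN/dt = 0 with N > 0 fixes C* = (prey growth rate)/(NC coefficient) — independent of the other coefficients.
With the change, C* = 0.343/0.0585 = 5.86; it falls from 15.2.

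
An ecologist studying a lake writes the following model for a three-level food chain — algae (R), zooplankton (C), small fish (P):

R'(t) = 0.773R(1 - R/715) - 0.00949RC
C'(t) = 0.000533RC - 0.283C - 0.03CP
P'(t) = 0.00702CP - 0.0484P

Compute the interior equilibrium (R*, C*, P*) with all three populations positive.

From dP/dt = 0: 0.00702C* = 0.0484, so C* = 6.89.
From dR/dt = 0: 0.773(1 - R*/715) = 0.00949·6.89, giving R* = 715·(1 - 0.0846) = 654.
From dC/dt = 0: 0.000533·654 - 0.283 = 0.03P*, so P* = 0.0658/0.03 = 2.19.

R* ≈ 654, C* ≈ 6.89, P* ≈ 2.19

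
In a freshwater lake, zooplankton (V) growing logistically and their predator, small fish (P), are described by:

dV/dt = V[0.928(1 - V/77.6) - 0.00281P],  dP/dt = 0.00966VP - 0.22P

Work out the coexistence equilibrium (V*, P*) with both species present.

From dP/dt = 0 with P > 0: 0.00966V* = 0.22, so V* = 22.8.
Substitute into dV/dt = 0: 0.928(1 - 22.8/77.6) = 0.00281P*.
The bracket is 0.707, giving P* = 0.656/0.00281 = 233.

V* ≈ 22.8, P* ≈ 233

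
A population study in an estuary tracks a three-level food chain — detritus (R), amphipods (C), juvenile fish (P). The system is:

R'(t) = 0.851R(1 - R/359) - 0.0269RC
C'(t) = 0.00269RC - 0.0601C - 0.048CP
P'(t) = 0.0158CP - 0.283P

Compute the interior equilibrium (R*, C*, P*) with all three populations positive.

From dP/dt = 0: 0.0158C* = 0.283, so C* = 17.9.
From dR/dt = 0: 0.851(1 - R*/359) = 0.0269·17.9, giving R* = 359·(1 - 0.566) = 156.
From dC/dt = 0: 0.00269·156 - 0.0601 = 0.048P*, so P* = 0.359/0.048 = 7.48.

R* ≈ 156, C* ≈ 17.9, P* ≈ 7.48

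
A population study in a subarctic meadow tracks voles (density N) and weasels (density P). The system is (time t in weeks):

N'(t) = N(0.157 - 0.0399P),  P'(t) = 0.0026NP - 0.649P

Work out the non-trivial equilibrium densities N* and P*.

N* ≈ 250, P* ≈ 3.93

Set dP/dt = 0 with P > 0: 0.0026N - 0.649 = 0, so N* = 0.649/0.0026 = 250.
Set dN/dt = 0 with N > 0: 0.157 - 0.0399P = 0, so P* = 0.157/0.0399 = 3.93.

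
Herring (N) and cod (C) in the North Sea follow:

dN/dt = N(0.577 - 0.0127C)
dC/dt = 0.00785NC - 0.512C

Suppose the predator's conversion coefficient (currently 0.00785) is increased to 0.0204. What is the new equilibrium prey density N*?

At the interior fixed point, setting dC/dt = 0 with C > 0 fixes N* = (predator death rate)/(NC coefficient) — independent of the other coefficients.
With the change, N* = 0.512/0.0204 = 25.1; it falls from 65.2.

N* ≈ 25.1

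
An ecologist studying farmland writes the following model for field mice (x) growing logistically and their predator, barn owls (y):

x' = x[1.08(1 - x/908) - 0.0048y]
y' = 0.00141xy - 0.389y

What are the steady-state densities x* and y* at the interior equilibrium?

x* ≈ 276, y* ≈ 157

From dy/dt = 0 with y > 0: 0.00141x* = 0.389, so x* = 276.
Substitute into dx/dt = 0: 1.08(1 - 276/908) = 0.0048y*.
The bracket is 0.696, giving y* = 0.752/0.0048 = 157.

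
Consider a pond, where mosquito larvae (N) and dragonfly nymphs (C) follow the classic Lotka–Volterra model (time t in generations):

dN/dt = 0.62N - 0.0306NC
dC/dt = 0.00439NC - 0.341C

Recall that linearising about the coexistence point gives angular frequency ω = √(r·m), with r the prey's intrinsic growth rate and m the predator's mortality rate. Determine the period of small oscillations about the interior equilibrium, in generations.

Here r = 0.62 and m = 0.341, so r·m = 0.211.
ω = √0.211 = 0.46 per generation, hence T = 2π/ω ≈ 13.7 generations.

T ≈ 13.7 generations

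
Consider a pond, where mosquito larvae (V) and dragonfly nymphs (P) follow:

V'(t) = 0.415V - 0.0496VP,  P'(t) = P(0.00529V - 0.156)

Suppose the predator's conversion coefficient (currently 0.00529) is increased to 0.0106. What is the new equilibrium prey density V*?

V* ≈ 14.7

At the interior fixed point, setting dP/dt = 0 with P > 0 fixes V* = (predator death rate)/(VP coefficient) — independent of the other coefficients.
With the change, V* = 0.156/0.0106 = 14.7; it falls from 29.5.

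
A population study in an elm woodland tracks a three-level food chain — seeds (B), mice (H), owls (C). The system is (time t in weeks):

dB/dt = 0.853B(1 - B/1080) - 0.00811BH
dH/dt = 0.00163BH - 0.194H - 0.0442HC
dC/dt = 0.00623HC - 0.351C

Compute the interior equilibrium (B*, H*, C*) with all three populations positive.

From dC/dt = 0: 0.00623H* = 0.351, so H* = 56.3.
From dB/dt = 0: 0.853(1 - B*/1080) = 0.00811·56.3, giving B* = 1080·(1 - 0.536) = 501.
From dH/dt = 0: 0.00163·501 - 0.194 = 0.0442C*, so C* = 0.623/0.0442 = 14.1.

B* ≈ 501, H* ≈ 56.3, C* ≈ 14.1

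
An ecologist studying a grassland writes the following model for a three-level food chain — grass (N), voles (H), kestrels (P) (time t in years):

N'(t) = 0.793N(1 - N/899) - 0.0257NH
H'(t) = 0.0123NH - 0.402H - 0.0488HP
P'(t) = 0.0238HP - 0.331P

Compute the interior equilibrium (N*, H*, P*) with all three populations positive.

From dP/dt = 0: 0.0238H* = 0.331, so H* = 13.9.
From dN/dt = 0: 0.793(1 - N*/899) = 0.0257·13.9, giving N* = 899·(1 - 0.451) = 494.
From dH/dt = 0: 0.0123·494 - 0.402 = 0.0488P*, so P* = 5.67/0.0488 = 116.

N* ≈ 494, H* ≈ 13.9, P* ≈ 116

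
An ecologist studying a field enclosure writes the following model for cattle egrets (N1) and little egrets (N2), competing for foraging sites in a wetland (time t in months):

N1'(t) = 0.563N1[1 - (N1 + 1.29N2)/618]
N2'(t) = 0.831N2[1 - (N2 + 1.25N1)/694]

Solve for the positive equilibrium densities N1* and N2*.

Setting both brackets to zero gives the nullclines N1 + 1.29N2 = 618 and 1.25N1 + N2 = 694.
Substituting N2 = 694 - 1.25N1 into the first: N1(1 - 1.29·1.25) = 618 - 1.29·694.
So N1* = -277/-0.613 = 453, and then N2* = 694 - 1.25·453 = 128.

N1* ≈ 453, N2* ≈ 128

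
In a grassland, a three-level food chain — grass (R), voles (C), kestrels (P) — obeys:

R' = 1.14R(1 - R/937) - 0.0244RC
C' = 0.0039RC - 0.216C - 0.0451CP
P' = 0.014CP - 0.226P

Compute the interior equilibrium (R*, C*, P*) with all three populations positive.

R* ≈ 613, C* ≈ 16.1, P* ≈ 48.2

From dP/dt = 0: 0.014C* = 0.226, so C* = 16.1.
From dR/dt = 0: 1.14(1 - R*/937) = 0.0244·16.1, giving R* = 937·(1 - 0.346) = 613.
From dC/dt = 0: 0.0039·613 - 0.216 = 0.0451P*, so P* = 2.18/0.0451 = 48.2.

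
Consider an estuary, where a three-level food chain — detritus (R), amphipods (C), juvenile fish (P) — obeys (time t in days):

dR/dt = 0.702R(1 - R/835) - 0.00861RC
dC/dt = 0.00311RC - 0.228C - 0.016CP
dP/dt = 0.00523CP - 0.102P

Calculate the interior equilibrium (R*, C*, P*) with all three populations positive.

From dP/dt = 0: 0.00523C* = 0.102, so C* = 19.5.
From dR/dt = 0: 0.702(1 - R*/835) = 0.00861·19.5, giving R* = 835·(1 - 0.239) = 635.
From dC/dt = 0: 0.00311·635 - 0.228 = 0.016P*, so P* = 1.75/0.016 = 109.

R* ≈ 635, C* ≈ 19.5, P* ≈ 109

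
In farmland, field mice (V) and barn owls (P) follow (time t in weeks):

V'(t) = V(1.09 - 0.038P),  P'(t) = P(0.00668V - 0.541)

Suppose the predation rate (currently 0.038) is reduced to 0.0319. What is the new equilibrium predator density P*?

P* ≈ 34.2

At the interior fixed point, setting dV/dt = 0 with V > 0 fixes P* = (prey growth rate)/(VP coefficient) — independent of the other coefficients.
With the change, P* = 1.09/0.0319 = 34.2; it rises from 28.7.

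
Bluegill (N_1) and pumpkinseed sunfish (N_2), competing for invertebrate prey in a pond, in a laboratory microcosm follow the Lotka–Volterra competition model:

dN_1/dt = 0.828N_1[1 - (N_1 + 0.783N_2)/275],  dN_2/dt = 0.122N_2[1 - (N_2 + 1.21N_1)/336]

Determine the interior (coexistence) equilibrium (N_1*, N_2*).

Setting both brackets to zero gives the nullclines N_1 + 0.783N_2 = 275 and 1.21N_1 + N_2 = 336.
Substituting N_2 = 336 - 1.21N_1 into the first: N_1(1 - 0.783·1.21) = 275 - 0.783·336.
So N_1* = 11.9/0.0526 = 227, and then N_2* = 336 - 1.21·227 = 61.8.

N_1* ≈ 227, N_2* ≈ 61.8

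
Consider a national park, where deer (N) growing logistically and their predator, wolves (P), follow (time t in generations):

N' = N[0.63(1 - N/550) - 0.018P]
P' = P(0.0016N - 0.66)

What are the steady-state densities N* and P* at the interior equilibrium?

From dP/dt = 0 with P > 0: 0.0016N* = 0.66, so N* = 412.
Substitute into dN/dt = 0: 0.63(1 - 412/550) = 0.018P*.
The bracket is 0.25, giving P* = 0.158/0.018 = 8.75.

N* ≈ 412, P* ≈ 8.75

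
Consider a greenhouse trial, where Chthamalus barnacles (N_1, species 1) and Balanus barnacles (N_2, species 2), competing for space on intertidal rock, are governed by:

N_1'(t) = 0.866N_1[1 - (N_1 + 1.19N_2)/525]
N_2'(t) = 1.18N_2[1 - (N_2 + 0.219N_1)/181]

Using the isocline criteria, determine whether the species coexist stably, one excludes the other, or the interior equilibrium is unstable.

stable coexistence

Compare the nullcline intercepts: K1/α12 = 525/1.19 = 441 > K2 = 181; K2/α21 = 181/0.219 = 826 > K1 = 525.
Since both inequalities hold, each species can invade when rare, so the interior equilibrium is stable.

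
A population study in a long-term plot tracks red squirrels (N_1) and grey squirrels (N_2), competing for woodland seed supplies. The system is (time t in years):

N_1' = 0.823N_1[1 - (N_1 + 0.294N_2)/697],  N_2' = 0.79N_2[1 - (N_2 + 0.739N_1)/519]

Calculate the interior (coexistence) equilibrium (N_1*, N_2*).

N_1* ≈ 696, N_2* ≈ 5

Setting both brackets to zero gives the nullclines N_1 + 0.294N_2 = 697 and 0.739N_1 + N_2 = 519.
Substituting N_2 = 519 - 0.739N_1 into the first: N_1(1 - 0.294·0.739) = 697 - 0.294·519.
So N_1* = 544/0.783 = 696, and then N_2* = 519 - 0.739·696 = 5.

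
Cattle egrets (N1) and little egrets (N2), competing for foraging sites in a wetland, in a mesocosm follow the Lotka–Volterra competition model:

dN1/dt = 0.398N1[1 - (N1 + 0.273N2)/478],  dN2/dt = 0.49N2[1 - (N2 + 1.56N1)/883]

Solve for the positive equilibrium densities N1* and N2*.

Setting both brackets to zero gives the nullclines N1 + 0.273N2 = 478 and 1.56N1 + N2 = 883.
Substituting N2 = 883 - 1.56N1 into the first: N1(1 - 0.273·1.56) = 478 - 0.273·883.
So N1* = 237/0.574 = 413, and then N2* = 883 - 1.56·413 = 239.

N1* ≈ 413, N2* ≈ 239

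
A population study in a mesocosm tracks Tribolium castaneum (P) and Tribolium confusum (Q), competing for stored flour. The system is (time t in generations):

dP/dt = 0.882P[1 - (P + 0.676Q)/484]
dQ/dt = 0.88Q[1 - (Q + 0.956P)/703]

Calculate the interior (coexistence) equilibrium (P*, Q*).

Setting both brackets to zero gives the nullclines P + 0.676Q = 484 and 0.956P + Q = 703.
Substituting Q = 703 - 0.956P into the first: P(1 - 0.676·0.956) = 484 - 0.676·703.
So P* = 8.77/0.354 = 24.8, and then Q* = 703 - 0.956·24.8 = 679.

P* ≈ 24.8, Q* ≈ 679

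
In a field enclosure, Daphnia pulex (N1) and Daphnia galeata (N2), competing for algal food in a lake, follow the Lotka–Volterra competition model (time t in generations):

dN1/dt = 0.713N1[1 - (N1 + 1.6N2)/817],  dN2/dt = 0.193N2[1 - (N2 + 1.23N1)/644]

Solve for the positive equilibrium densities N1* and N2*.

N1* ≈ 220, N2* ≈ 373

Setting both brackets to zero gives the nullclines N1 + 1.6N2 = 817 and 1.23N1 + N2 = 644.
Substituting N2 = 644 - 1.23N1 into the first: N1(1 - 1.6·1.23) = 817 - 1.6·644.
So N1* = -213/-0.968 = 220, and then N2* = 644 - 1.23·220 = 373.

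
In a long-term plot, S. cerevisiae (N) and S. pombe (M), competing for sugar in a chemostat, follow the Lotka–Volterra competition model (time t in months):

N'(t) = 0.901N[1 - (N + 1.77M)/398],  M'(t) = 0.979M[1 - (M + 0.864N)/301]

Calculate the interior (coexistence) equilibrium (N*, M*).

Setting both brackets to zero gives the nullclines N + 1.77M = 398 and 0.864N + M = 301.
Substituting M = 301 - 0.864N into the first: N(1 - 1.77·0.864) = 398 - 1.77·301.
So N* = -135/-0.529 = 255, and then M* = 301 - 0.864·255 = 81.

N* ≈ 255, M* ≈ 81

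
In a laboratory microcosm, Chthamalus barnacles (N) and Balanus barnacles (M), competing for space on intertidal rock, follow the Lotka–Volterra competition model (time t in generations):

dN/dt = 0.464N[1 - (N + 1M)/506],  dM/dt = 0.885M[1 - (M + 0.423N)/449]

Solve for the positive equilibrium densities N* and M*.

N* ≈ 98.8, M* ≈ 407

Setting both brackets to zero gives the nullclines N + 1M = 506 and 0.423N + M = 449.
Substituting M = 449 - 0.423N into the first: N(1 - 1·0.423) = 506 - 1·449.
So N* = 57/0.577 = 98.8, and then M* = 449 - 0.423·98.8 = 407.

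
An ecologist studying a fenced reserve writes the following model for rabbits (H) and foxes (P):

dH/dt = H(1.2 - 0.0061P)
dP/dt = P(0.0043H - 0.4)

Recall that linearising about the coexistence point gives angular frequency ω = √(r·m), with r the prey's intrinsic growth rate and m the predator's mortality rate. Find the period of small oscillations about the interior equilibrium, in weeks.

T ≈ 9.07 weeks

Here r = 1.2 and m = 0.4, so r·m = 0.48.
ω = √0.48 = 0.693 per week, hence T = 2π/ω ≈ 9.07 weeks.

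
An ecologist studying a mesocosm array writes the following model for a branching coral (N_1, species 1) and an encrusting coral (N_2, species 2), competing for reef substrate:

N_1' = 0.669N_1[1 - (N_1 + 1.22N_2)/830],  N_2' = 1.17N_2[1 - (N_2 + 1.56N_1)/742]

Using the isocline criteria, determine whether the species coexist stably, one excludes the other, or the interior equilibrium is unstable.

Compare the nullcline intercepts: K1/α12 = 830/1.22 = 680 < K2 = 742; K2/α21 = 742/1.56 = 476 < K1 = 830.
Since both are reversed, neither can invade when rare; the interior point is a saddle.

unstable coexistence (outcome depends on initial conditions)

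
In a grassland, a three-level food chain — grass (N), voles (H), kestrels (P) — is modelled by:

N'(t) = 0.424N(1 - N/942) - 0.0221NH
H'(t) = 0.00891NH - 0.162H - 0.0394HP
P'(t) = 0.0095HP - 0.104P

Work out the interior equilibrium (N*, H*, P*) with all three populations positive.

N* ≈ 404, H* ≈ 10.9, P* ≈ 87.4

From dP/dt = 0: 0.0095H* = 0.104, so H* = 10.9.
From dN/dt = 0: 0.424(1 - N*/942) = 0.0221·10.9, giving N* = 942·(1 - 0.571) = 404.
From dH/dt = 0: 0.00891·404 - 0.162 = 0.0394P*, so P* = 3.44/0.0394 = 87.4.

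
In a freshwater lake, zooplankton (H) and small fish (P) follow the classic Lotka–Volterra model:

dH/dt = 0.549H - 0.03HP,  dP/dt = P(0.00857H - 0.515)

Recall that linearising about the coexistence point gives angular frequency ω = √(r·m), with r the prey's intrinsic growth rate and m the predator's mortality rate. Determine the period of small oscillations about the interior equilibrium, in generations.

T ≈ 11.8 generations

Here r = 0.549 and m = 0.515, so r·m = 0.283.
ω = √0.283 = 0.532 per generation, hence T = 2π/ω ≈ 11.8 generations.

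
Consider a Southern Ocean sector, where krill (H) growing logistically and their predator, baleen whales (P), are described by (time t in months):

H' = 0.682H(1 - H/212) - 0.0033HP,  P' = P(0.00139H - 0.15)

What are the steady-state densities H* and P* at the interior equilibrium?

From dP/dt = 0 with P > 0: 0.00139H* = 0.15, so H* = 108.
Substitute into dH/dt = 0: 0.682(1 - 108/212) = 0.0033P*.
The bracket is 0.491, giving P* = 0.335/0.0033 = 101.

H* ≈ 108, P* ≈ 101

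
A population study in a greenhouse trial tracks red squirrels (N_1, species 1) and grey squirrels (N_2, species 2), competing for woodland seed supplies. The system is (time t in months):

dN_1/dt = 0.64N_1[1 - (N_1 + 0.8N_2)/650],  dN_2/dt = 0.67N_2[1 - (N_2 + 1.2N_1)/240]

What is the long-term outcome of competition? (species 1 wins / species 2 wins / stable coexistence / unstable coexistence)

species 1 excludes species 2

Compare the nullcline intercepts: K1/α12 = 650/0.8 = 812 > K2 = 240; K2/α21 = 240/1.2 = 200 < K1 = 650.
Since the inequalities point opposite ways, species 1 can invade but species 2 cannot.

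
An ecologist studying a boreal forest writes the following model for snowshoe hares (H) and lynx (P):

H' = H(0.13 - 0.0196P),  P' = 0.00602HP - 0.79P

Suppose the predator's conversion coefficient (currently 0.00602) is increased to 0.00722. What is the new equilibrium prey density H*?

At the interior fixed point, setting dP/dt = 0 with P > 0 fixes H* = (predator death rate)/(HP coefficient) — independent of the other coefficients.
With the change, H* = 0.79/0.00722 = 109; it falls from 131.

H* ≈ 109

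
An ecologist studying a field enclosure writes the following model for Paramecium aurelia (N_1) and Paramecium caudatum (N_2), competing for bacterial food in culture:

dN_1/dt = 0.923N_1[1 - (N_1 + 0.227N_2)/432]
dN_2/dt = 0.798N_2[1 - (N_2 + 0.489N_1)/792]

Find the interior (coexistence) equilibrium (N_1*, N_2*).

N_1* ≈ 284, N_2* ≈ 653

Setting both brackets to zero gives the nullclines N_1 + 0.227N_2 = 432 and 0.489N_1 + N_2 = 792.
Substituting N_2 = 792 - 0.489N_1 into the first: N_1(1 - 0.227·0.489) = 432 - 0.227·792.
So N_1* = 252/0.889 = 284, and then N_2* = 792 - 0.489·284 = 653.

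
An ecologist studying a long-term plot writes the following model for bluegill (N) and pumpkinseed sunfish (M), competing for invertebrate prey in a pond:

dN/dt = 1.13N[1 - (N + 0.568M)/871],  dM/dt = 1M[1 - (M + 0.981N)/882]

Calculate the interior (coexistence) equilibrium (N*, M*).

N* ≈ 836, M* ≈ 62.2

Setting both brackets to zero gives the nullclines N + 0.568M = 871 and 0.981N + M = 882.
Substituting M = 882 - 0.981N into the first: N(1 - 0.568·0.981) = 871 - 0.568·882.
So N* = 370/0.443 = 836, and then M* = 882 - 0.981·836 = 62.2.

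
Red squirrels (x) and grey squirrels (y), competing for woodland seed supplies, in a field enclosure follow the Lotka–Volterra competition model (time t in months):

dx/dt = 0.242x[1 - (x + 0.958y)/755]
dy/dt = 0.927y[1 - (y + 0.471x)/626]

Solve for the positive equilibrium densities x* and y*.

x* ≈ 283, y* ≈ 493

Setting both brackets to zero gives the nullclines x + 0.958y = 755 and 0.471x + y = 626.
Substituting y = 626 - 0.471x into the first: x(1 - 0.958·0.471) = 755 - 0.958·626.
So x* = 155/0.549 = 283, and then y* = 626 - 0.471·283 = 493.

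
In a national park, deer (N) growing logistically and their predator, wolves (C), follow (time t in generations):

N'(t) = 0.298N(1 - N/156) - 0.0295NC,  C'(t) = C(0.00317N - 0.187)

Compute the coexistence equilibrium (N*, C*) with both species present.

N* ≈ 59, C* ≈ 6.28

From dC/dt = 0 with C > 0: 0.00317N* = 0.187, so N* = 59.
Substitute into dN/dt = 0: 0.298(1 - 59/156) = 0.0295C*.
The bracket is 0.622, giving C* = 0.185/0.0295 = 6.28.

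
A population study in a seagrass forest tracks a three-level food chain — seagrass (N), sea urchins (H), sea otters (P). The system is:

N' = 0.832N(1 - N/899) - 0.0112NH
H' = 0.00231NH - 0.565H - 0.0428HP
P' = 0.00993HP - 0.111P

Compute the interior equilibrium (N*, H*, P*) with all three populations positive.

N* ≈ 764, H* ≈ 11.2, P* ≈ 28

From dP/dt = 0: 0.00993H* = 0.111, so H* = 11.2.
From dN/dt = 0: 0.832(1 - N*/899) = 0.0112·11.2, giving N* = 899·(1 - 0.15) = 764.
From dH/dt = 0: 0.00231·764 - 0.565 = 0.0428P*, so P* = 1.2/0.0428 = 28.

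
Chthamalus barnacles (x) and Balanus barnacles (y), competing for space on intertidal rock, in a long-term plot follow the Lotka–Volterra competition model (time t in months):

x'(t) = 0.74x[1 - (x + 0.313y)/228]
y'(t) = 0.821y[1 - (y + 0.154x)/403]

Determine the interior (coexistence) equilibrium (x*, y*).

Setting both brackets to zero gives the nullclines x + 0.313y = 228 and 0.154x + y = 403.
Substituting y = 403 - 0.154x into the first: x(1 - 0.313·0.154) = 228 - 0.313·403.
So x* = 102/0.952 = 107, and then y* = 403 - 0.154·107 = 387.

x* ≈ 107, y* ≈ 387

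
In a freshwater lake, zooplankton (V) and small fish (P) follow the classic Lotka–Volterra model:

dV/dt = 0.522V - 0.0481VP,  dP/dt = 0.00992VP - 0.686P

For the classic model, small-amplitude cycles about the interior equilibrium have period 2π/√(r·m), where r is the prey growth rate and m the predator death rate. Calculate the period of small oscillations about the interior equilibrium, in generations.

Here r = 0.522 and m = 0.686, so r·m = 0.358.
ω = √0.358 = 0.598 per generation, hence T = 2π/ω ≈ 10.5 generations.

T ≈ 10.5 generations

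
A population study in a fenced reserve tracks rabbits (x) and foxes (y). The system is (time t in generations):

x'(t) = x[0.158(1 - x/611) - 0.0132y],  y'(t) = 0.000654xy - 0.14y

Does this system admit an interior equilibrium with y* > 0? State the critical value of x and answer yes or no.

Threshold x = 214; K > 214, so yes, the predator persists.

The predator equation gives dy/dt > 0 only when x > 0.14/0.000654 = 214.
Without the predator, x → K = 611. Since 611 > 214, the predator can invade and persist.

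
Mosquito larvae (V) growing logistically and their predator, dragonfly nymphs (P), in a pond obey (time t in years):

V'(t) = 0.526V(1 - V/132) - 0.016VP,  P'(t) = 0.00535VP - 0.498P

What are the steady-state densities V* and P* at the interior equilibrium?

From dP/dt = 0 with P > 0: 0.00535V* = 0.498, so V* = 93.1.
Substitute into dV/dt = 0: 0.526(1 - 93.1/132) = 0.016P*.
The bracket is 0.295, giving P* = 0.155/0.016 = 9.69.

V* ≈ 93.1, P* ≈ 9.69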